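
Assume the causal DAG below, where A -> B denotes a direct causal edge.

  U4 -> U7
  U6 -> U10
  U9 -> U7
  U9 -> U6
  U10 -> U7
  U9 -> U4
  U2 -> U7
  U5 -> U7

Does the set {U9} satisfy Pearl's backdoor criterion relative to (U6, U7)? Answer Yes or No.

Yes

Backdoor paths from U6 to U7 (paths whose first edge points into U6):
  P1: U6 <- U9 -> U4 -> U7
  P2: U6 <- U9 -> U7
Condition 1 (no descendant of U6 in the set): holds — descendants of U6 are {U10, U7}; none are in {U9}.
Condition 2 (every backdoor path blocked by {U9}):
  P1: blocked at fork node U9 ∈ conditioning set.
  P2: blocked at fork node U9 ∈ conditioning set.
{U9} satisfies the backdoor criterion.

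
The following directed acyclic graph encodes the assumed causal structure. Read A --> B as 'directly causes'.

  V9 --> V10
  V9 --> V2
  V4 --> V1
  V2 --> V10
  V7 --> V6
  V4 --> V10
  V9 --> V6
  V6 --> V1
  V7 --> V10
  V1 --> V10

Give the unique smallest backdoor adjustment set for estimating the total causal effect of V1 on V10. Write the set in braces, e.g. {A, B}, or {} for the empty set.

Variables eligible for adjustment (non-descendants of V1, excluding V1 and V10): {V2, V4, V6, V7, V9}.
Backdoor paths from V1 to V10:
  P1: V1 <- V4 -> V10
  P2: V1 <- V6 <- V7 -> V10
  P3: V1 <- V6 <- V9 -> V2 -> V10
  P4: V1 <- V6 <- V9 -> V10
The empty set is not sufficient: P1 (V1 <- V4 -> V10) has no collider blocking it and no conditioned non-collider, so it is open.
Try {V4, V6}:
  P1: blocked at fork node V4 ∈ conditioning set.
  P2: blocked at chain node V6 ∈ conditioning set.
  P3: blocked at chain node V6 ∈ conditioning set.
  P4: blocked at chain node V6 ∈ conditioning set.
{V4, V6} contains no descendant of V1 and blocks every backdoor path.
Every element of {V4, V6} is needed (dropping V4 leaves P1 open; dropping V6 leaves P2 open), so no proper subset is valid.
Among all size-2 subsets of the eligible variables, only {V4, V6} blocks every backdoor path, so it is the unique smallest valid adjustment set.

{V4, V6}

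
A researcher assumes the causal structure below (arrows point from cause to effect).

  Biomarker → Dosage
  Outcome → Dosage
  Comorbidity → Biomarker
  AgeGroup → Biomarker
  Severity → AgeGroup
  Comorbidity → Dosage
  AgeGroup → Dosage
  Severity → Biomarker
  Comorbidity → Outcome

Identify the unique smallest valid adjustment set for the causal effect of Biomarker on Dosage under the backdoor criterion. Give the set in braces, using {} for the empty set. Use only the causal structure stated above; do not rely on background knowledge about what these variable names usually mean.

Variables eligible for adjustment (non-descendants of Biomarker, excluding Biomarker and Dosage): {AgeGroup, Comorbidity, Outcome, Severity}.
Backdoor paths from Biomarker to Dosage:
  P1: Biomarker <- Comorbidity -> Outcome -> Dosage
  P2: Biomarker <- Comorbidity -> Dosage
  P3: Biomarker <- Severity -> AgeGroup -> Dosage
  P4: Biomarker <- AgeGroup -> Dosage
The empty set is not sufficient: P1 (Biomarker <- Comorbidity -> Outcome -> Dosage) has no collider blocking it and no conditioned non-collider, so it is open.
Try {AgeGroup, Comorbidity}:
  P1: blocked at fork node Comorbidity ∈ conditioning set.
  P2: blocked at fork node Comorbidity ∈ conditioning set.
  P3: blocked at chain node AgeGroup ∈ conditioning set.
  P4: blocked at fork node AgeGroup ∈ conditioning set.
{AgeGroup, Comorbidity} contains no descendant of Biomarker and blocks every backdoor path.
Every element of {AgeGroup, Comorbidity} is needed (dropping AgeGroup leaves P3 open; dropping Comorbidity leaves P1 open), so no proper subset is valid.
Among all size-2 subsets of the eligible variables, only {AgeGroup, Comorbidity} blocks every backdoor path, so it is the unique smallest valid adjustment set.

{AgeGroup, Comorbidity}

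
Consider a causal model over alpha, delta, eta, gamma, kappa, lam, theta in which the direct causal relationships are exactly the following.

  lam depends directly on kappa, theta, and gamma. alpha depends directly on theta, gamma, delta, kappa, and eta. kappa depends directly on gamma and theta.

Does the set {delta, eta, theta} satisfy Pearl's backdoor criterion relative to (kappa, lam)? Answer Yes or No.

Backdoor paths from kappa to lam (paths whose first edge points into kappa):
  P1: kappa <- theta -> lam
  P2: kappa <- theta -> alpha <- gamma -> lam
  P3: kappa <- gamma -> lam
  P4: kappa <- gamma -> alpha <- theta -> lam
Condition 1 (no descendant of kappa in the set): holds — descendants of kappa are {alpha, lam}; none are in {delta, eta, theta}.
Condition 2 (every backdoor path blocked by {delta, eta, theta}):
  P1: blocked at fork node theta ∈ conditioning set.
  P2: blocked at fork node theta ∈ conditioning set.
  P3: open — no interior node is in the conditioning set.
  P4: blocked at collider alpha (neither it nor any descendant is in the conditioning set).
{delta, eta, theta} does not satisfy the backdoor criterion.

No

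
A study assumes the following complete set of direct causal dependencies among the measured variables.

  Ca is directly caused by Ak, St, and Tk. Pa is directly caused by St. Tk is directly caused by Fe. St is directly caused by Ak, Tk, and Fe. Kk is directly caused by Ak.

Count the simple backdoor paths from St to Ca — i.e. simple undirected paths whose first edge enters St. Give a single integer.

3

A backdoor path from St to Ca is any simple undirected path whose first edge points into St (i.e. leaves St via a parent).
Parents of St: {Ak, Fe, Tk}.
Enumerating:
  P1: St <- Fe -> Tk -> Ca
  P2: St <- Tk -> Ca
  P3: St <- Ak -> Ca
That exhausts the simple backdoor paths. Count: 3.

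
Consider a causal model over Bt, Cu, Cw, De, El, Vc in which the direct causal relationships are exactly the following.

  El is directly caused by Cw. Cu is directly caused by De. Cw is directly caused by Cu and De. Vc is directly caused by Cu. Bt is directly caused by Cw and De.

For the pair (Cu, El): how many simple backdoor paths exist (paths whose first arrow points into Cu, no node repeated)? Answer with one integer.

2

A backdoor path from Cu to El is any simple undirected path whose first edge points into Cu (i.e. leaves Cu via a parent).
Parents of Cu: {De}.
Enumerating:
  P1: Cu <- De -> Cw -> El
  P2: Cu <- De -> Bt <- Cw -> El
That exhausts the simple backdoor paths. Count: 2.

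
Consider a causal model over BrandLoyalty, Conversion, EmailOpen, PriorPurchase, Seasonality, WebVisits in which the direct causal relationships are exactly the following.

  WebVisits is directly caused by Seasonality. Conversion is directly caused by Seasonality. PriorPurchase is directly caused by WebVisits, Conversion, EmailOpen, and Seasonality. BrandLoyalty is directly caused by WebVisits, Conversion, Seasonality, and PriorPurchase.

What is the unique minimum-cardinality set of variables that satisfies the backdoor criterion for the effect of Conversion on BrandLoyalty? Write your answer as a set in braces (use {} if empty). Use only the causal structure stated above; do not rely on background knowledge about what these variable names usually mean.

Variables eligible for adjustment (non-descendants of Conversion, excluding Conversion and BrandLoyalty): {EmailOpen, Seasonality, WebVisits}.
Backdoor paths from Conversion to BrandLoyalty:
  P1: Conversion <- Seasonality -> WebVisits -> PriorPurchase -> BrandLoyalty
  P2: Conversion <- Seasonality -> WebVisits -> BrandLoyalty
  P3: Conversion <- Seasonality -> PriorPurchase <- WebVisits -> BrandLoyalty
  P4: Conversion <- Seasonality -> PriorPurchase -> BrandLoyalty
  P5: Conversion <- Seasonality -> BrandLoyalty
The empty set is not sufficient: P1 (Conversion <- Seasonality -> WebVisits -> PriorPurchase -> BrandLoyalty) has no collider blocking it and no conditioned non-collider, so it is open.
Try {Seasonality}:
  P1: blocked at fork node Seasonality ∈ conditioning set.
  P2: blocked at fork node Seasonality ∈ conditioning set.
  P3: blocked at fork node Seasonality ∈ conditioning set.
  P4: blocked at fork node Seasonality ∈ conditioning set.
  P5: blocked at fork node Seasonality ∈ conditioning set.
{Seasonality} contains no descendant of Conversion and blocks every backdoor path.
No other singleton works — e.g. {EmailOpen} leaves P1 open — so {Seasonality} is the unique smallest valid adjustment set.

{Seasonality}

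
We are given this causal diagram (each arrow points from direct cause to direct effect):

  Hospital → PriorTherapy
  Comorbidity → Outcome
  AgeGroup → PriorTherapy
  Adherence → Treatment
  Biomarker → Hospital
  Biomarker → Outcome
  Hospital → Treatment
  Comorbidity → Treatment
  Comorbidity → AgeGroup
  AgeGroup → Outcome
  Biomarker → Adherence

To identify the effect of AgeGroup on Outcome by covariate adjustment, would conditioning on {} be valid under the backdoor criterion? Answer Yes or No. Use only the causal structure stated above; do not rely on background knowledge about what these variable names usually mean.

Backdoor paths from AgeGroup to Outcome (paths whose first edge points into AgeGroup):
  P1: AgeGroup <- Comorbidity -> Outcome
  P2: AgeGroup <- Comorbidity -> Treatment <- Hospital <- Biomarker -> Outcome
  P3: AgeGroup <- Comorbidity -> Treatment <- Adherence <- Biomarker -> Outcome
Condition 1 (no descendant of AgeGroup in the set): holds — descendants of AgeGroup are {Outcome, PriorTherapy}; none are in {}.
Condition 2 (every backdoor path blocked by {}):
  P1: open — no interior node is in the conditioning set.
  P2: blocked at collider Treatment (neither it nor any descendant is in the conditioning set).
  P3: blocked at collider Treatment (neither it nor any descendant is in the conditioning set).
{} does not satisfy the backdoor criterion.

No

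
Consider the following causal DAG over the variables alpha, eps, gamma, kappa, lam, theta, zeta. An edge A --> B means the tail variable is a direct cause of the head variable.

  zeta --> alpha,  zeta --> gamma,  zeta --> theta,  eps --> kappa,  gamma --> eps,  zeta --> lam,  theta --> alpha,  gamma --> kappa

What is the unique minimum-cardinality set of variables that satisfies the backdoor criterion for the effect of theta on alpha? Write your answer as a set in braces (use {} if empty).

Variables eligible for adjustment (non-descendants of theta, excluding theta and alpha): {eps, gamma, kappa, lam, zeta}.
Backdoor paths from theta to alpha:
  P1: theta <- zeta -> alpha
The empty set is not sufficient: P1 (theta <- zeta -> alpha) has no collider blocking it and no conditioned non-collider, so it is open.
Try {zeta}:
  P1: blocked at fork node zeta ∈ conditioning set.
{zeta} contains no descendant of theta and blocks every backdoor path.
No other singleton works — e.g. {gamma} leaves P1 open — so {zeta} is the unique smallest valid adjustment set.

{zeta}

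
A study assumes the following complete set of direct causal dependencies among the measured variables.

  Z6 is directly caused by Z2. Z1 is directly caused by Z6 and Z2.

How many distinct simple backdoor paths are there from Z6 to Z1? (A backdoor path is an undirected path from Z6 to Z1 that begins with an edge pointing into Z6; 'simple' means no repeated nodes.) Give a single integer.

A backdoor path from Z6 to Z1 is any simple undirected path whose first edge points into Z6 (i.e. leaves Z6 via a parent).
Parents of Z6: {Z2}.
Enumerating:
  P1: Z6 <- Z2 -> Z1
That exhausts the simple backdoor paths. Count: 1.

1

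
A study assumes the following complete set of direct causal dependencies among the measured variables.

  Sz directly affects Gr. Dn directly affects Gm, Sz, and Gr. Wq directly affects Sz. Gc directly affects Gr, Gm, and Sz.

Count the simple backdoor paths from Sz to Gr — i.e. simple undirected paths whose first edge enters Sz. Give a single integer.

4

A backdoor path from Sz to Gr is any simple undirected path whose first edge points into Sz (i.e. leaves Sz via a parent).
Parents of Sz: {Dn, Gc, Wq}.
Enumerating:
  P1: Sz <- Dn -> Gm <- Gc -> Gr
  P2: Sz <- Dn -> Gr
  P3: Sz <- Gc -> Gm <- Dn -> Gr
  P4: Sz <- Gc -> Gr
That exhausts the simple backdoor paths. Count: 4.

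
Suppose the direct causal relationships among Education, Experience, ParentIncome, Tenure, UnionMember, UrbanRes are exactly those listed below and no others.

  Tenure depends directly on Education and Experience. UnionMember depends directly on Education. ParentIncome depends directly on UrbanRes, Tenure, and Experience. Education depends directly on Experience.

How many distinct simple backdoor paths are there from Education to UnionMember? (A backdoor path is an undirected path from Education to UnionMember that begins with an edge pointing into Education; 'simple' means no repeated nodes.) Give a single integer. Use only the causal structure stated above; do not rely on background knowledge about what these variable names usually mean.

A backdoor path from Education to UnionMember is any simple undirected path whose first edge points into Education (i.e. leaves Education via a parent).
Parents of Education: {Experience}.
No simple path from any parent of Education reaches UnionMember without revisiting Education, so there are no backdoor paths.

0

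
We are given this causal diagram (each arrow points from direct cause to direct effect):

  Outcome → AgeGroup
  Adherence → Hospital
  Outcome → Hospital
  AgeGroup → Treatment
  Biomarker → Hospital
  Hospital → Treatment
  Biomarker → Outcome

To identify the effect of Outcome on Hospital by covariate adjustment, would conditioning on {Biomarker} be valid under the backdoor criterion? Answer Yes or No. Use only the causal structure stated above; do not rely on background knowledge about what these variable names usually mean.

Yes

Backdoor paths from Outcome to Hospital (paths whose first edge points into Outcome):
  P1: Outcome <- Biomarker -> Hospital
Condition 1 (no descendant of Outcome in the set): holds — descendants of Outcome are {AgeGroup, Hospital, Treatment}; none are in {Biomarker}.
Condition 2 (every backdoor path blocked by {Biomarker}):
  P1: blocked at fork node Biomarker ∈ conditioning set.
{Biomarker} satisfies the backdoor criterion.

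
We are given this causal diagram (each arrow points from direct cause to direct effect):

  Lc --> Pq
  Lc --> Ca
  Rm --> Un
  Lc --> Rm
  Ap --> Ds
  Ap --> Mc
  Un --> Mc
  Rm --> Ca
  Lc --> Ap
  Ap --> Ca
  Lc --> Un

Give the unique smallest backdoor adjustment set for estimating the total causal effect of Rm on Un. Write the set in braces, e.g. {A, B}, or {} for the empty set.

Variables eligible for adjustment (non-descendants of Rm, excluding Rm and Un): {Ap, Ds, Lc, Pq}.
Backdoor paths from Rm to Un:
  P1: Rm <- Lc -> Ap -> Mc <- Un
  P2: Rm <- Lc -> Un
  P3: Rm <- Lc -> Ca <- Ap -> Mc <- Un
The empty set is not sufficient: P2 (Rm <- Lc -> Un) has no collider blocking it and no conditioned non-collider, so it is open.
Try {Lc}:
  P1: blocked at fork node Lc ∈ conditioning set.
  P2: blocked at fork node Lc ∈ conditioning set.
  P3: blocked at fork node Lc ∈ conditioning set.
{Lc} contains no descendant of Rm and blocks every backdoor path.
No other singleton works — e.g. {Ap} leaves P2 open — so {Lc} is the unique smallest valid adjustment set.

{Lc}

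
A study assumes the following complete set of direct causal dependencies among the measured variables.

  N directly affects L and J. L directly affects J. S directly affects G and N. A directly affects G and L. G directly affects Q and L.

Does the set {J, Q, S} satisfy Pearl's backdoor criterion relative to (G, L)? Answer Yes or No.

Backdoor paths from G to L (paths whose first edge points into G):
  P1: G <- A -> L
  P2: G <- S -> N -> L
  P3: G <- S -> N -> J <- L
Condition 1 (no descendant of G in the set): FAILS — J and Q are descendants of G.
Condition 2 (every backdoor path blocked by {J, Q, S}):
  P1: open — no interior node is in the conditioning set.
  P2: blocked at fork node S ∈ conditioning set.
  P3: blocked at fork node S ∈ conditioning set.
{J, Q, S} does not satisfy the backdoor criterion.

No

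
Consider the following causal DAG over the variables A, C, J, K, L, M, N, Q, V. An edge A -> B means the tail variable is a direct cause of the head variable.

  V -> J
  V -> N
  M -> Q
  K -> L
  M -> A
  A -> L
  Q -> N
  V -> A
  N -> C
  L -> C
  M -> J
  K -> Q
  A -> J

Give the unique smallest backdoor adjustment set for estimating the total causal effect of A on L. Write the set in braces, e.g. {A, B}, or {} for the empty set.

Variables eligible for adjustment (non-descendants of A, excluding A and L): {K, M, N, Q, V}.
Backdoor paths from A to L:
  P1: A <- M -> Q <- K -> L
  P2: A <- M -> Q -> N -> C <- L
  P3: A <- M -> J <- V -> N <- Q <- K -> L
  P4: A <- M -> J <- V -> N -> C <- L
  P5: A <- V -> N <- Q <- K -> L
  P6: A <- V -> N -> C <- L
  P7: A <- V -> J <- M -> Q <- K -> L
  P8: A <- V -> J <- M -> Q -> N -> C <- L
Each backdoor path contains an unconditioned collider, so every path is already blocked with the empty conditioning set:
  P1: blocked at collider Q (neither it nor any descendant is in the conditioning set).
  P2: blocked at collider C (neither it nor any descendant is in the conditioning set).
  P3: blocked at collider J (neither it nor any descendant is in the conditioning set).
  P4: blocked at collider J (neither it nor any descendant is in the conditioning set).
  P5: blocked at collider N (neither it nor any descendant is in the conditioning set).
  P6: blocked at collider C (neither it nor any descendant is in the conditioning set).
  P7: blocked at collider J (neither it nor any descendant is in the conditioning set).
  P8: blocked at collider J (neither it nor any descendant is in the conditioning set).
The empty set is therefore the unique smallest valid set.

{}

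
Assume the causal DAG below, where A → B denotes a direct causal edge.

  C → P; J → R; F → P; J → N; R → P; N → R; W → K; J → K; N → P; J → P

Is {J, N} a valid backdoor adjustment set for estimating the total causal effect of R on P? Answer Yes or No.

Yes

Backdoor paths from R to P (paths whose first edge points into R):
  P1: R <- J -> N -> P
  P2: R <- J -> P
  P3: R <- N <- J -> P
  P4: R <- N -> P
Condition 1 (no descendant of R in the set): holds — descendants of R are {P}; none are in {J, N}.
Condition 2 (every backdoor path blocked by {J, N}):
  P1: blocked at fork node J ∈ conditioning set.
  P2: blocked at fork node J ∈ conditioning set.
  P3: blocked at chain node N ∈ conditioning set.
  P4: blocked at fork node N ∈ conditioning set.
{J, N} satisfies the backdoor criterion.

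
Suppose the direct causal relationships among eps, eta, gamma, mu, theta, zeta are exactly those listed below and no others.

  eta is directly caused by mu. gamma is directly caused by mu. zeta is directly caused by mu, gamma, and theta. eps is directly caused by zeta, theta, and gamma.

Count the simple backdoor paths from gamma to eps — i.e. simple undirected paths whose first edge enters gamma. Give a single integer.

2

A backdoor path from gamma to eps is any simple undirected path whose first edge points into gamma (i.e. leaves gamma via a parent).
Parents of gamma: {mu}.
Enumerating:
  P1: gamma <- mu -> zeta <- theta -> eps
  P2: gamma <- mu -> zeta -> eps
That exhausts the simple backdoor paths. Count: 2.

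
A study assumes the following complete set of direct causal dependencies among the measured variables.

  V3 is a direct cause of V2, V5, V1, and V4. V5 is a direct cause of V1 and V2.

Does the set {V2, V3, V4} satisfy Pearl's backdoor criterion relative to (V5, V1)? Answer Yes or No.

Backdoor paths from V5 to V1 (paths whose first edge points into V5):
  P1: V5 <- V3 -> V1
Condition 1 (no descendant of V5 in the set): FAILS — V2 is a descendant of V5.
Condition 2 (every backdoor path blocked by {V2, V3, V4}):
  P1: blocked at fork node V3 ∈ conditioning set.
{V2, V3, V4} does not satisfy the backdoor criterion.

No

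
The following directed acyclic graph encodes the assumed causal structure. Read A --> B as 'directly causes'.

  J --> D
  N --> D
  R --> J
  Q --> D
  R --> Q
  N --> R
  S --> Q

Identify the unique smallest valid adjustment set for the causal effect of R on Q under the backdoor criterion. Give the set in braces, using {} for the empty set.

Variables eligible for adjustment (non-descendants of R, excluding R and Q): {N, S}.
Backdoor paths from R to Q:
  P1: R <- N -> D <- Q
Each backdoor path contains an unconditioned collider, so every path is already blocked with the empty conditioning set:
  P1: blocked at collider D (neither it nor any descendant is in the conditioning set).
The empty set is therefore the unique smallest valid set.

{}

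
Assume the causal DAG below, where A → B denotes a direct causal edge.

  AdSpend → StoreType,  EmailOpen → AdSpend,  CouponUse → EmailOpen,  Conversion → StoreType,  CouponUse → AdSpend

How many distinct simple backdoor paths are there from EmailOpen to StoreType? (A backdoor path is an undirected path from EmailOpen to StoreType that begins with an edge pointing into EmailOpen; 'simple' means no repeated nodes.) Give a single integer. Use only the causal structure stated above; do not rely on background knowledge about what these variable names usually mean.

1

A backdoor path from EmailOpen to StoreType is any simple undirected path whose first edge points into EmailOpen (i.e. leaves EmailOpen via a parent).
Parents of EmailOpen: {CouponUse}.
Enumerating:
  P1: EmailOpen <- CouponUse -> AdSpend -> StoreType
That exhausts the simple backdoor paths. Count: 1.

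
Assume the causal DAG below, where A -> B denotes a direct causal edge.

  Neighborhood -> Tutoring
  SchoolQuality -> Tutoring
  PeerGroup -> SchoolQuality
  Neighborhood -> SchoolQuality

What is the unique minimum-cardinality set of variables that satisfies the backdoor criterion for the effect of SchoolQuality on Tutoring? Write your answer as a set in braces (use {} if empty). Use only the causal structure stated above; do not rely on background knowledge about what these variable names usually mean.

Variables eligible for adjustment (non-descendants of SchoolQuality, excluding SchoolQuality and Tutoring): {Neighborhood, PeerGroup}.
Backdoor paths from SchoolQuality to Tutoring:
  P1: SchoolQuality <- Neighborhood -> Tutoring
The empty set is not sufficient: P1 (SchoolQuality <- Neighborhood -> Tutoring) has no collider blocking it and no conditioned non-collider, so it is open.
Try {Neighborhood}:
  P1: blocked at fork node Neighborhood ∈ conditioning set.
{Neighborhood} contains no descendant of SchoolQuality and blocks every backdoor path.
No other singleton works — e.g. {PeerGroup} leaves P1 open — so {Neighborhood} is the unique smallest valid adjustment set.

{Neighborhood}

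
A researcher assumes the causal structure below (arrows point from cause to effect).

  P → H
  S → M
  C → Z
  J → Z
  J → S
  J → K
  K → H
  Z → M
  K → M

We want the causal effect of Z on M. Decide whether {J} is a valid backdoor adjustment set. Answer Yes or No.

Yes

Backdoor paths from Z to M (paths whose first edge points into Z):
  P1: Z <- J -> K -> M
  P2: Z <- J -> S -> M
Condition 1 (no descendant of Z in the set): holds — descendants of Z are {M}; none are in {J}.
Condition 2 (every backdoor path blocked by {J}):
  P1: blocked at fork node J ∈ conditioning set.
  P2: blocked at fork node J ∈ conditioning set.
{J} satisfies the backdoor criterion.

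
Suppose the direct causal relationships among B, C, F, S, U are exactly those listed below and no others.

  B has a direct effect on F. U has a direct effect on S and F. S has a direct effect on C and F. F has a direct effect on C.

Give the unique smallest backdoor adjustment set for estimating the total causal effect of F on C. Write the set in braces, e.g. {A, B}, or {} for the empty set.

Variables eligible for adjustment (non-descendants of F, excluding F and C): {B, S, U}.
Backdoor paths from F to C:
  P1: F <- U -> S -> C
  P2: F <- S -> C
The empty set is not sufficient: P1 (F <- U -> S -> C) has no collider blocking it and no conditioned non-collider, so it is open.
Try {S}:
  P1: blocked at chain node S ∈ conditioning set.
  P2: blocked at fork node S ∈ conditioning set.
{S} contains no descendant of F and blocks every backdoor path.
No other singleton works — e.g. {U} leaves P2 open — so {S} is the unique smallest valid adjustment set.

{S}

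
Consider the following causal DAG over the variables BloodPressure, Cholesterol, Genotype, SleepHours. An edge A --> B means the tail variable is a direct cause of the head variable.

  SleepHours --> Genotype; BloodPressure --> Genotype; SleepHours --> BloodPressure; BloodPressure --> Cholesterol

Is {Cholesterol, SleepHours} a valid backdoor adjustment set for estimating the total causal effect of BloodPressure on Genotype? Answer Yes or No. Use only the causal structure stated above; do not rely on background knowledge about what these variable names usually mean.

Backdoor paths from BloodPressure to Genotype (paths whose first edge points into BloodPressure):
  P1: BloodPressure <- SleepHours -> Genotype
Condition 1 (no descendant of BloodPressure in the set): FAILS — Cholesterol is a descendant of BloodPressure.
Condition 2 (every backdoor path blocked by {Cholesterol, SleepHours}):
  P1: blocked at fork node SleepHours ∈ conditioning set.
{Cholesterol, SleepHours} does not satisfy the backdoor criterion.

No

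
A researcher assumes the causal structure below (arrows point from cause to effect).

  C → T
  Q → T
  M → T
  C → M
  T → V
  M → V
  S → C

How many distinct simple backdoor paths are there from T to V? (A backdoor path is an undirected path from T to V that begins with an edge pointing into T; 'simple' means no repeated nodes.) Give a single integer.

A backdoor path from T to V is any simple undirected path whose first edge points into T (i.e. leaves T via a parent).
Parents of T: {C, M, Q}.
Enumerating:
  P1: T <- C -> M -> V
  P2: T <- M -> V
That exhausts the simple backdoor paths. Count: 2.

2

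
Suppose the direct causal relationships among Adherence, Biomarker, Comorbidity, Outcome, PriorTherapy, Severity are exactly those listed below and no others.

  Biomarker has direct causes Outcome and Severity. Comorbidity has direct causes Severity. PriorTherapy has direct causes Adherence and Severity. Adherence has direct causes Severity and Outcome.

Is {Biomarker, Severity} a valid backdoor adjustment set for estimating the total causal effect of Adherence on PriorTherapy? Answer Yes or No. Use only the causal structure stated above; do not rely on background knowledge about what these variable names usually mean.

Yes

Backdoor paths from Adherence to PriorTherapy (paths whose first edge points into Adherence):
  P1: Adherence <- Severity -> PriorTherapy
  P2: Adherence <- Outcome -> Biomarker <- Severity -> PriorTherapy
Condition 1 (no descendant of Adherence in the set): holds — descendants of Adherence are {PriorTherapy}; none are in {Biomarker, Severity}.
Condition 2 (every backdoor path blocked by {Biomarker, Severity}):
  P1: blocked at fork node Severity ∈ conditioning set.
  P2: blocked at fork node Severity ∈ conditioning set.
{Biomarker, Severity} satisfies the backdoor criterion.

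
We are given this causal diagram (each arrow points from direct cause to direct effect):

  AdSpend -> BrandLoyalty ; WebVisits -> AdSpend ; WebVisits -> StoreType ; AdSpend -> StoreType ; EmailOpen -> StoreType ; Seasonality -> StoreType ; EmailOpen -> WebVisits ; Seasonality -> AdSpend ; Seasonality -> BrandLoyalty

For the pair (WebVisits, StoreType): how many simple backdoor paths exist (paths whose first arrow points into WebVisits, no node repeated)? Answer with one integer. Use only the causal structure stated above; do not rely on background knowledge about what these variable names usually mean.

1

A backdoor path from WebVisits to StoreType is any simple undirected path whose first edge points into WebVisits (i.e. leaves WebVisits via a parent).
Parents of WebVisits: {EmailOpen}.
Enumerating:
  P1: WebVisits <- EmailOpen -> StoreType
That exhausts the simple backdoor paths. Count: 1.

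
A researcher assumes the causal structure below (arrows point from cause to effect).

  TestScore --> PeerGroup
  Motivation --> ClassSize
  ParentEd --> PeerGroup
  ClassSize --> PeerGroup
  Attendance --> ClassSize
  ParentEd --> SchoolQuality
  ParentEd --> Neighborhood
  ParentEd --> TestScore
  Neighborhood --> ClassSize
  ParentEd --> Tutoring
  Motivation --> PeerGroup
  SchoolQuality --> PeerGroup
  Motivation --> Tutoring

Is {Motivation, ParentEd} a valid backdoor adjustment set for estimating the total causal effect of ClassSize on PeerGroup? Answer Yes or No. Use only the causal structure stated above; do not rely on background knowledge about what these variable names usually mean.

Yes

Backdoor paths from ClassSize to PeerGroup (paths whose first edge points into ClassSize):
  P1: ClassSize <- Neighborhood <- ParentEd -> Tutoring <- Motivation -> PeerGroup
  P2: ClassSize <- Neighborhood <- ParentEd -> SchoolQuality -> PeerGroup
  P3: ClassSize <- Neighborhood <- ParentEd -> TestScore -> PeerGroup
  P4: ClassSize <- Neighborhood <- ParentEd -> PeerGroup
  P5: ClassSize <- Motivation -> Tutoring <- ParentEd -> SchoolQuality -> PeerGroup
  P6: ClassSize <- Motivation -> Tutoring <- ParentEd -> TestScore -> PeerGroup
  P7: ClassSize <- Motivation -> Tutoring <- ParentEd -> PeerGroup
  P8: ClassSize <- Motivation -> PeerGroup
Condition 1 (no descendant of ClassSize in the set): holds — descendants of ClassSize are {PeerGroup}; none are in {Motivation, ParentEd}.
Condition 2 (every backdoor path blocked by {Motivation, ParentEd}):
  P1: blocked at fork node ParentEd ∈ conditioning set.
  P2: blocked at fork node ParentEd ∈ conditioning set.
  P3: blocked at fork node ParentEd ∈ conditioning set.
  P4: blocked at fork node ParentEd ∈ conditioning set.
  P5: blocked at fork node Motivation ∈ conditioning set.
  P6: blocked at fork node Motivation ∈ conditioning set.
  P7: blocked at fork node Motivation ∈ conditioning set.
  P8: blocked at fork node Motivation ∈ conditioning set.
{Motivation, ParentEd} satisfies the backdoor criterion.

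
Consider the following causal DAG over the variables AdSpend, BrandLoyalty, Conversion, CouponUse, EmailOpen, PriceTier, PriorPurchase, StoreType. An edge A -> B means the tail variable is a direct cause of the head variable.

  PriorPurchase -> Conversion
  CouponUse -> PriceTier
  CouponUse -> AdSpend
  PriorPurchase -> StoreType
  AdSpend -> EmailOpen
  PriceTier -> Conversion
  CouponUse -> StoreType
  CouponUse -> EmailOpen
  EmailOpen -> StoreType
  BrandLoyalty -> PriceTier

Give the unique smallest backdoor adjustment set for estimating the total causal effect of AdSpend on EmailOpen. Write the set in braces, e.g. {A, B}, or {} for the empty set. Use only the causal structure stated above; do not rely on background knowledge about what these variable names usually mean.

Variables eligible for adjustment (non-descendants of AdSpend, excluding AdSpend and EmailOpen): {BrandLoyalty, Conversion, CouponUse, PriceTier, PriorPurchase}.
Backdoor paths from AdSpend to EmailOpen:
  P1: AdSpend <- CouponUse -> PriceTier -> Conversion <- PriorPurchase -> StoreType <- EmailOpen
  P2: AdSpend <- CouponUse -> EmailOpen
  P3: AdSpend <- CouponUse -> StoreType <- EmailOpen
The empty set is not sufficient: P2 (AdSpend <- CouponUse -> EmailOpen) has no collider blocking it and no conditioned non-collider, so it is open.
Try {CouponUse}:
  P1: blocked at fork node CouponUse ∈ conditioning set.
  P2: blocked at fork node CouponUse ∈ conditioning set.
  P3: blocked at fork node CouponUse ∈ conditioning set.
{CouponUse} contains no descendant of AdSpend and blocks every backdoor path.
No other singleton works — e.g. {BrandLoyalty} leaves P2 open — so {CouponUse} is the unique smallest valid adjustment set.

{CouponUse}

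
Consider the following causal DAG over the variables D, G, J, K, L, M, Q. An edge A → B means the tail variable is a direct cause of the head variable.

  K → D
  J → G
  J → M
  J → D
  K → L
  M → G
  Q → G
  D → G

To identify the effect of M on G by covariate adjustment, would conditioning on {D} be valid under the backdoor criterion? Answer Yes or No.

No

Backdoor paths from M to G (paths whose first edge points into M):
  P1: M <- J -> D -> G
  P2: M <- J -> G
Condition 1 (no descendant of M in the set): holds — descendants of M are {G}; none are in {D}.
Condition 2 (every backdoor path blocked by {D}):
  P1: blocked at chain node D ∈ conditioning set.
  P2: open — no interior node is in the conditioning set.
{D} does not satisfy the backdoor criterion.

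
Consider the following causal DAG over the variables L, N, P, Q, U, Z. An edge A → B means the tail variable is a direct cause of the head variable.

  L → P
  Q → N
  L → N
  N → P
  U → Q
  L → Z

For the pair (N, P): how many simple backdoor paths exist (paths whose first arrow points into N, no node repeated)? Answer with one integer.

A backdoor path from N to P is any simple undirected path whose first edge points into N (i.e. leaves N via a parent).
Parents of N: {L, Q}.
Enumerating:
  P1: N <- L -> P
That exhausts the simple backdoor paths. Count: 1.

1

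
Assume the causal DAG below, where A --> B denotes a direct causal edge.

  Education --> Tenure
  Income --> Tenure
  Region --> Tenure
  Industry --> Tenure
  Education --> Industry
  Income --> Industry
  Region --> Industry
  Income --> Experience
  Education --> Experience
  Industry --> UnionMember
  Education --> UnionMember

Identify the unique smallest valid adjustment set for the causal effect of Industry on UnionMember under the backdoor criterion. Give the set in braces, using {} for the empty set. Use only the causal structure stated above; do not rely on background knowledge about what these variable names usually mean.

Variables eligible for adjustment (non-descendants of Industry, excluding Industry and UnionMember): {Education, Experience, Income, Region}.
Backdoor paths from Industry to UnionMember:
  P1: Industry <- Region -> Tenure <- Education -> UnionMember
  P2: Industry <- Region -> Tenure <- Income -> Experience <- Education -> UnionMember
  P3: Industry <- Education -> UnionMember
  P4: Industry <- Income -> Experience <- Education -> UnionMember
  P5: Industry <- Income -> Tenure <- Education -> UnionMember
The empty set is not sufficient: P3 (Industry <- Education -> UnionMember) has no collider blocking it and no conditioned non-collider, so it is open.
Try {Education}:
  P1: blocked at collider Tenure (neither it nor any descendant is in the conditioning set).
  P2: blocked at collider Tenure (neither it nor any descendant is in the conditioning set).
  P3: blocked at fork node Education ∈ conditioning set.
  P4: blocked at collider Experience (neither it nor any descendant is in the conditioning set).
  P5: blocked at collider Tenure (neither it nor any descendant is in the conditioning set).
{Education} contains no descendant of Industry and blocks every backdoor path.
No other singleton works — e.g. {Region} leaves P3 open — so {Education} is the unique smallest valid adjustment set.

{Education}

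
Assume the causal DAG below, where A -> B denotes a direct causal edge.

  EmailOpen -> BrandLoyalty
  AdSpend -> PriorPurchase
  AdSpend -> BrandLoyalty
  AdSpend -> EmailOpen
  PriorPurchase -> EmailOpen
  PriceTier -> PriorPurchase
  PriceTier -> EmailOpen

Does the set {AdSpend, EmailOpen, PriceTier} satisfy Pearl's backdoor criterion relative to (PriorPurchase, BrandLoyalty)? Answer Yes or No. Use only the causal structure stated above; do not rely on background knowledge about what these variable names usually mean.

Backdoor paths from PriorPurchase to BrandLoyalty (paths whose first edge points into PriorPurchase):
  P1: PriorPurchase <- PriceTier -> EmailOpen <- AdSpend -> BrandLoyalty
  P2: PriorPurchase <- PriceTier -> EmailOpen -> BrandLoyalty
  P3: PriorPurchase <- AdSpend -> EmailOpen -> BrandLoyalty
  P4: PriorPurchase <- AdSpend -> BrandLoyalty
Condition 1 (no descendant of PriorPurchase in the set): FAILS — EmailOpen is a descendant of PriorPurchase.
Condition 2 (every backdoor path blocked by {AdSpend, EmailOpen, PriceTier}):
  P1: blocked at fork node PriceTier ∈ conditioning set.
  P2: blocked at fork node PriceTier ∈ conditioning set.
  P3: blocked at fork node AdSpend ∈ conditioning set.
  P4: blocked at fork node AdSpend ∈ conditioning set.
{AdSpend, EmailOpen, PriceTier} does not satisfy the backdoor criterion.

No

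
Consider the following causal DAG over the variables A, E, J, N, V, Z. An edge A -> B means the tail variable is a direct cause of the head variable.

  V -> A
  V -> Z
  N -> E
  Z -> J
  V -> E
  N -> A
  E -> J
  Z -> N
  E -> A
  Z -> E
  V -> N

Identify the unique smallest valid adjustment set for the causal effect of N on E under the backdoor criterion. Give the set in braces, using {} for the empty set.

{V, Z}

Variables eligible for adjustment (non-descendants of N, excluding N and E): {V, Z}.
Backdoor paths from N to E:
  P1: N <- V -> Z -> E
  P2: N <- V -> Z -> J <- E
  P3: N <- V -> E
  P4: N <- V -> A <- E
  P5: N <- Z <- V -> E
  P6: N <- Z <- V -> A <- E
  P7: N <- Z -> E
  P8: N <- Z -> J <- E
The empty set is not sufficient: P1 (N <- V -> Z -> E) has no collider blocking it and no conditioned non-collider, so it is open.
Try {V, Z}:
  P1: blocked at fork node V ∈ conditioning set.
  P2: blocked at fork node V ∈ conditioning set.
  P3: blocked at fork node V ∈ conditioning set.
  P4: blocked at fork node V ∈ conditioning set.
  P5: blocked at chain node Z ∈ conditioning set.
  P6: blocked at chain node Z ∈ conditioning set.
  P7: blocked at fork node Z ∈ conditioning set.
  P8: blocked at fork node Z ∈ conditioning set.
{V, Z} contains no descendant of N and blocks every backdoor path.
Every element of {V, Z} is needed (dropping V leaves P3 open; dropping Z leaves P7 open), so no proper subset is valid.
Among all size-2 subsets of the eligible variables, only {V, Z} blocks every backdoor path, so it is the unique smallest valid adjustment set.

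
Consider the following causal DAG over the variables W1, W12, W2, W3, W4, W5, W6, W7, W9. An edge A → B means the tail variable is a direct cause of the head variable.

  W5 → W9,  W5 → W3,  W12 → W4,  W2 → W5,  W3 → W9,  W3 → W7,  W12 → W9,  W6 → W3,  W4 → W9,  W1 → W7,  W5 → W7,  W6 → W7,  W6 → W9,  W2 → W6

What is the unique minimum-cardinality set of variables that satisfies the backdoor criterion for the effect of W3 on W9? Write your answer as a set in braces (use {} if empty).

Variables eligible for adjustment (non-descendants of W3, excluding W3 and W9): {W1, W12, W2, W4, W5, W6}.
Backdoor paths from W3 to W9:
  P1: W3 <- W6 <- W2 -> W5 -> W9
  P2: W3 <- W6 -> W9
  P3: W3 <- W6 -> W7 <- W5 -> W9
  P4: W3 <- W5 <- W2 -> W6 -> W9
  P5: W3 <- W5 -> W9
  P6: W3 <- W5 -> W7 <- W6 -> W9
The empty set is not sufficient: P1 (W3 <- W6 <- W2 -> W5 -> W9) has no collider blocking it and no conditioned non-collider, so it is open.
Try {W5, W6}:
  P1: blocked at chain node W6 ∈ conditioning set.
  P2: blocked at fork node W6 ∈ conditioning set.
  P3: blocked at fork node W6 ∈ conditioning set.
  P4: blocked at chain node W5 ∈ conditioning set.
  P5: blocked at fork node W5 ∈ conditioning set.
  P6: blocked at fork node W5 ∈ conditioning set.
{W5, W6} contains no descendant of W3 and blocks every backdoor path.
Every element of {W5, W6} is needed (dropping W5 leaves P5 open; dropping W6 leaves P2 open), so no proper subset is valid.
Among all size-2 subsets of the eligible variables, only {W5, W6} blocks every backdoor path, so it is the unique smallest valid adjustment set.

{W5, W6}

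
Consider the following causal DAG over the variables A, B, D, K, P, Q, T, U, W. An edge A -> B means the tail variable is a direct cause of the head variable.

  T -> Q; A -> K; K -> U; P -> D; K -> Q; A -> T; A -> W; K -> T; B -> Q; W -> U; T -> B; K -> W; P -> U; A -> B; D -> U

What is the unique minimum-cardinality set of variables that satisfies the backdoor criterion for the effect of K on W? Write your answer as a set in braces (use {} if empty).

Variables eligible for adjustment (non-descendants of K, excluding K and W): {A, D, P}.
Backdoor paths from K to W:
  P1: K <- A -> W
The empty set is not sufficient: P1 (K <- A -> W) has no collider blocking it and no conditioned non-collider, so it is open.
Try {A}:
  P1: blocked at fork node A ∈ conditioning set.
{A} contains no descendant of K and blocks every backdoor path.
No other singleton works — e.g. {P} leaves P1 open — so {A} is the unique smallest valid adjustment set.

{A}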